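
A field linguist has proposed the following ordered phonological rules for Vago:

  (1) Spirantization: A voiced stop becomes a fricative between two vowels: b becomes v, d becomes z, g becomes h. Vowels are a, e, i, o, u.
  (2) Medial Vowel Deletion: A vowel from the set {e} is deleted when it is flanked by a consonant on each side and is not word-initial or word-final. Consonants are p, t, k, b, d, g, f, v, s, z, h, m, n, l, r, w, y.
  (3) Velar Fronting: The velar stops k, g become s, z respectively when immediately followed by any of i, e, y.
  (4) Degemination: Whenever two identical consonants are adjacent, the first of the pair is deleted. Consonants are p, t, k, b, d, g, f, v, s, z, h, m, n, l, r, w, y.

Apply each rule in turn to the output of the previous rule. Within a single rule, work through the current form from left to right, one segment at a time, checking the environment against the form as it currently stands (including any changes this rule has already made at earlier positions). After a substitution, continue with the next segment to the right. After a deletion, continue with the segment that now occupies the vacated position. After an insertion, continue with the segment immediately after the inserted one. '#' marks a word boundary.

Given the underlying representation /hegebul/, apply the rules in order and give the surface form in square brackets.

[hvul]

(1) Spirantization: [hegebul] → [hehevul]
(2) Medial Vowel Deletion: [hehevul] → [hhvul]
(3) Velar Fronting: no change — [hhvul]
(4) Degemination: [hhvul] → [hvul]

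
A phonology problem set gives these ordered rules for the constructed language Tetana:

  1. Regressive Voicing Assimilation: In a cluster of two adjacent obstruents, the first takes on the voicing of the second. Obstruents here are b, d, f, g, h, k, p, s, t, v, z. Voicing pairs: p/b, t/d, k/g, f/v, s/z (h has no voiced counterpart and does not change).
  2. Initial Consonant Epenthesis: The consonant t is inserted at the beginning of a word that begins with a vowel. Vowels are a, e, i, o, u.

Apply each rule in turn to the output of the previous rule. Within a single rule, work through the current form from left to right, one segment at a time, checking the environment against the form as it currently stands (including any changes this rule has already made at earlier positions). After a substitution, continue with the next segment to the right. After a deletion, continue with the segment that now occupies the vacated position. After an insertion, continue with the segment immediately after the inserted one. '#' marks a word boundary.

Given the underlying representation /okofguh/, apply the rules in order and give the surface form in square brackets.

[tokovguh]

1 Regressive Voicing Assimilation: [okofguh] → [okovguh]
2 Initial Consonant Epenthesis: [okovguh] → [tokovguh]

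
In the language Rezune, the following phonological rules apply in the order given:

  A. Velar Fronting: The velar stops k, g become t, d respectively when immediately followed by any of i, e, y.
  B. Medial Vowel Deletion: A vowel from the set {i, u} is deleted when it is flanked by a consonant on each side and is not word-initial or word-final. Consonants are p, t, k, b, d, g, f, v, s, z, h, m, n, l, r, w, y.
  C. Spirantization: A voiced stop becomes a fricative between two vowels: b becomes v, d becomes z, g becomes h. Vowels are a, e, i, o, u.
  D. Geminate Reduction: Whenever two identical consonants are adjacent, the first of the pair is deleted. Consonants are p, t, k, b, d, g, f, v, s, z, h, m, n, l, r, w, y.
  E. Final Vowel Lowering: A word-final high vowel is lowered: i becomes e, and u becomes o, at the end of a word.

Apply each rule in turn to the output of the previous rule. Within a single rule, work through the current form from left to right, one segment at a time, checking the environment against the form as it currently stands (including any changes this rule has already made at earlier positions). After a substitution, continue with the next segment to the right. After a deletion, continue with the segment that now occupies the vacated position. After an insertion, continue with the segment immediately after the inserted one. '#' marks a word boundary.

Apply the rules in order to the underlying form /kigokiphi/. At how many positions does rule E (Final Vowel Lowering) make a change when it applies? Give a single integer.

1

A Velar Fronting: [kigokiphi] → [tigotiphi]
B Medial Vowel Deletion: [tigotiphi] → [tgotphi]
C Spirantization: no change — [tgotphi]
D Geminate Reduction: no change — [tgotphi]
E Final Vowel Lowering: [tgotphi] → [tgotphe]
Rule E changed 1 position(s).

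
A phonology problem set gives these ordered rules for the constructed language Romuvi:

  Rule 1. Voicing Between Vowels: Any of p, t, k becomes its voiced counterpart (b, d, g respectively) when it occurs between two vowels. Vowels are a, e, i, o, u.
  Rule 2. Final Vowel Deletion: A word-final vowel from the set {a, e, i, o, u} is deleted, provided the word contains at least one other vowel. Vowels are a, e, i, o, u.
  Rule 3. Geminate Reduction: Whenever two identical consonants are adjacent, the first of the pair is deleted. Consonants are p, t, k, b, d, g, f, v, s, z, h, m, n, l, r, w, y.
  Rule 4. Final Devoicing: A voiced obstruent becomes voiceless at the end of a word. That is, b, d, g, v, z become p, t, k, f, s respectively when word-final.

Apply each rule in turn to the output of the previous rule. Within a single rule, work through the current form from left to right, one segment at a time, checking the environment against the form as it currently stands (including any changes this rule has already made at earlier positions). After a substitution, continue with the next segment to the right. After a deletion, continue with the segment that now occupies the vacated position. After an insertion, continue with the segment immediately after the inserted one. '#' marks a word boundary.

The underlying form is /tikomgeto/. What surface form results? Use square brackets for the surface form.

Rule 1 Voicing Between Vowels: [tikomgeto] → [tigomgedo]
Rule 2 Final Vowel Deletion: [tigomgedo] → [tigomged]
Rule 3 Geminate Reduction: no change — [tigomged]
Rule 4 Final Devoicing: [tigomged] → [tigomget]

[tigomget]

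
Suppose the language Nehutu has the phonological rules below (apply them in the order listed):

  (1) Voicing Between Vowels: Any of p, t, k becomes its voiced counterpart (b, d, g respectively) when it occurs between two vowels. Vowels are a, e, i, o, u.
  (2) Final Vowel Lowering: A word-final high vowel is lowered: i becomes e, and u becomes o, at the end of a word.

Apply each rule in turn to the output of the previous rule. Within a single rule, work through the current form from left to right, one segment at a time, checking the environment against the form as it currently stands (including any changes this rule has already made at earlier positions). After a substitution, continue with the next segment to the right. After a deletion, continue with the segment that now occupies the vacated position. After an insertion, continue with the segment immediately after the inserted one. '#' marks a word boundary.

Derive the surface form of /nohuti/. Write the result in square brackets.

[nohude]

(1) Voicing Between Vowels: [nohuti] → [nohudi]
(2) Final Vowel Lowering: [nohudi] → [nohude]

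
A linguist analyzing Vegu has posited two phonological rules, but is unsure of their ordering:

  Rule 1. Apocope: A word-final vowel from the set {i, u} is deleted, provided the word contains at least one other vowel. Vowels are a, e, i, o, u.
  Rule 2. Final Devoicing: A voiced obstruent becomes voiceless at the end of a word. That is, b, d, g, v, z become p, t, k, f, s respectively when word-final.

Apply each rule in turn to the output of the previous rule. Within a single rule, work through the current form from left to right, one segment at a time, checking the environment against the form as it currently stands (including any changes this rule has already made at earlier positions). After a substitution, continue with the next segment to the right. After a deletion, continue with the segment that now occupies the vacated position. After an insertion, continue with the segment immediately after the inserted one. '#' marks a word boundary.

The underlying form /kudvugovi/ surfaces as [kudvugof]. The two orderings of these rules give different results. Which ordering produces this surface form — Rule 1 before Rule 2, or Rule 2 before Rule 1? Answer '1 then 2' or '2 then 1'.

Order 1 then 2:
  1 Apocope: [kudvugovi] → [kudvugov]
  2 Final Devoicing: [kudvugov] → [kudvugof]
  result: [kudvugof]
Order 2 then 1:
  2 Final Devoicing: no change — [kudvugovi]
  1 Apocope: [kudvugovi] → [kudvugov]
  result: [kudvugov]

1 then 2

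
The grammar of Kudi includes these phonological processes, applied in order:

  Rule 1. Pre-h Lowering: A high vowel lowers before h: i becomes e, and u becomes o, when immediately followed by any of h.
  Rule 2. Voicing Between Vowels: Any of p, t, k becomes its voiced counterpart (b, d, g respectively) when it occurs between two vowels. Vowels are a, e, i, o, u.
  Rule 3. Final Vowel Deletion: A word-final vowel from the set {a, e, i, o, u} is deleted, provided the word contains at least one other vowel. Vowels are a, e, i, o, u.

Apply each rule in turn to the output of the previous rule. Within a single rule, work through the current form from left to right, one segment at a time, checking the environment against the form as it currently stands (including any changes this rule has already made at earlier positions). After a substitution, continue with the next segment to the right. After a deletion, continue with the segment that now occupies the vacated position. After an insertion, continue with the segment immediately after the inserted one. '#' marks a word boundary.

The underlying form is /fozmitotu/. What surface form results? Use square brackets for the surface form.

[fozmidod]

Rule 1 Pre-h Lowering: no change — [fozmitotu]
Rule 2 Voicing Between Vowels: [fozmitotu] → [fozmidodu]
Rule 3 Final Vowel Deletion: [fozmidodu] → [fozmidod]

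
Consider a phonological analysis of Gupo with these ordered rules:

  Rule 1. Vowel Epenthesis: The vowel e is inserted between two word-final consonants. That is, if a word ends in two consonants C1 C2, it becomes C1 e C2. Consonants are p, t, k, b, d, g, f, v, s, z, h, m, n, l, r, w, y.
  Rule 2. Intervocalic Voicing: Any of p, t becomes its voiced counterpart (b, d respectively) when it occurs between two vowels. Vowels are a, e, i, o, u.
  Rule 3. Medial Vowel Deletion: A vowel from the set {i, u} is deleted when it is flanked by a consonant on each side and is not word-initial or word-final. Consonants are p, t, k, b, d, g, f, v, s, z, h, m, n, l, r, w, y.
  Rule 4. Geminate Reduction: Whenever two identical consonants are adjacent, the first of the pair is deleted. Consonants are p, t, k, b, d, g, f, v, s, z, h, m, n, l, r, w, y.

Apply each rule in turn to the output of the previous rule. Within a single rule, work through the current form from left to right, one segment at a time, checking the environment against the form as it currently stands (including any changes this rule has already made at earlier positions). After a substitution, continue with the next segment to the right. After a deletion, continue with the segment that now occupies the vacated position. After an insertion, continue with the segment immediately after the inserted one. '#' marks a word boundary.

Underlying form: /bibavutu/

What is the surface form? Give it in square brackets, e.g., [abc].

Rule 1 Vowel Epenthesis: no change — [bibavutu]
Rule 2 Intervocalic Voicing: [bibavutu] → [bibavudu]
Rule 3 Medial Vowel Deletion: [bibavudu] → [bbavdu]
Rule 4 Geminate Reduction: [bbavdu] → [bavdu]

[bavdu]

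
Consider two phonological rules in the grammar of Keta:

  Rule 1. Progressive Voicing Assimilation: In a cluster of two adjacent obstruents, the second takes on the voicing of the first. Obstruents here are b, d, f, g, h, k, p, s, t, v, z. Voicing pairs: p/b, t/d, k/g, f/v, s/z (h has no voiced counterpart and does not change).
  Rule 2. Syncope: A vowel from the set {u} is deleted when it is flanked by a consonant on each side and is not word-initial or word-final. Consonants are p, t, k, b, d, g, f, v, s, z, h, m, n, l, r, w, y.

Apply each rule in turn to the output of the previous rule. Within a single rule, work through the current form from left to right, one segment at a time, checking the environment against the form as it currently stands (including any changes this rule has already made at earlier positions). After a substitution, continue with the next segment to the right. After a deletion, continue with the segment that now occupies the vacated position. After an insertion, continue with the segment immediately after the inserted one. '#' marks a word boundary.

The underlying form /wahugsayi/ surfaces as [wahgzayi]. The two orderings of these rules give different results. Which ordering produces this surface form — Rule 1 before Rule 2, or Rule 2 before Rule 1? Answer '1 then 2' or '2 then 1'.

Order 1 then 2:
  1 Progressive Voicing Assimilation: [wahugsayi] → [wahugzayi]
  2 Syncope: [wahugzayi] → [wahgzayi]
  result: [wahgzayi]
Order 2 then 1:
  2 Syncope: [wahugsayi] → [wahgsayi]
  1 Progressive Voicing Assimilation: [wahgsayi] → [wahksayi]
  result: [wahksayi]

1 then 2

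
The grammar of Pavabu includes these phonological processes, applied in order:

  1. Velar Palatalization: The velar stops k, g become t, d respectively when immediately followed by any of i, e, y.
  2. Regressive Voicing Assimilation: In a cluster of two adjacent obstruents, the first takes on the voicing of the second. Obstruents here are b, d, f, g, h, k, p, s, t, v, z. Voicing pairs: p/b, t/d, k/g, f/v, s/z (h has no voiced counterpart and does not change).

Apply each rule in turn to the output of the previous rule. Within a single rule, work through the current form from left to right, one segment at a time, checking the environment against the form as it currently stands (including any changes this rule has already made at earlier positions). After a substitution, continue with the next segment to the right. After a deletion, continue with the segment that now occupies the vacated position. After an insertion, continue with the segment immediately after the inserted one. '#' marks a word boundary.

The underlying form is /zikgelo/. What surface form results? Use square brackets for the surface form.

1 Velar Palatalization: [zikgelo] → [zikdelo]
2 Regressive Voicing Assimilation: [zikdelo] → [zigdelo]

[zigdelo]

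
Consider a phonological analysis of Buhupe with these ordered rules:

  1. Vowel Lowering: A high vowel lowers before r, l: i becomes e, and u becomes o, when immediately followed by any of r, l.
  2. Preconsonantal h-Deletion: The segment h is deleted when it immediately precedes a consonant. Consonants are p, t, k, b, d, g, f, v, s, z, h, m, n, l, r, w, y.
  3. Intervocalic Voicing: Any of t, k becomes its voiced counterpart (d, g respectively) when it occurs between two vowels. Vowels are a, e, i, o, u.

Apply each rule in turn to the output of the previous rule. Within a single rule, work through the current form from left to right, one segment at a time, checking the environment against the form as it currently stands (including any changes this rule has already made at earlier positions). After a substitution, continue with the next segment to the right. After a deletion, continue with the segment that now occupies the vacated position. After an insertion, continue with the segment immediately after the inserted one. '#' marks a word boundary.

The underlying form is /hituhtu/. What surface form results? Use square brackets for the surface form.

[hidudu]

1 Vowel Lowering: no change — [hituhtu]
2 Preconsonantal h-Deletion: [hituhtu] → [hitutu]
3 Intervocalic Voicing: [hitutu] → [hidudu]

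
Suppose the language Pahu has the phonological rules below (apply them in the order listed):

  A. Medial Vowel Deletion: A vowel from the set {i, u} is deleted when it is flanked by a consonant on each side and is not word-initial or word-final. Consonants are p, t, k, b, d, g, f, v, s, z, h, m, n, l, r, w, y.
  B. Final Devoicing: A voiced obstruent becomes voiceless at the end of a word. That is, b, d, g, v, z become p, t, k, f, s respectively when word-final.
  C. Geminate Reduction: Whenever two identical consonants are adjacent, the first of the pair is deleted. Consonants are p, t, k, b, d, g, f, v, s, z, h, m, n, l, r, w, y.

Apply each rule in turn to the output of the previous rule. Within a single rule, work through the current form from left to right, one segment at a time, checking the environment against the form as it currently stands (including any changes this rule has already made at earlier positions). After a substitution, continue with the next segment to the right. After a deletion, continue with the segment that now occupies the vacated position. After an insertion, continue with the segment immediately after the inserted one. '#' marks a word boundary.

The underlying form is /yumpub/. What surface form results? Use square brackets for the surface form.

A Medial Vowel Deletion: [yumpub] → [ympb]
B Final Devoicing: [ympb] → [ympp]
C Geminate Reduction: [ympp] → [ymp]

[ymp]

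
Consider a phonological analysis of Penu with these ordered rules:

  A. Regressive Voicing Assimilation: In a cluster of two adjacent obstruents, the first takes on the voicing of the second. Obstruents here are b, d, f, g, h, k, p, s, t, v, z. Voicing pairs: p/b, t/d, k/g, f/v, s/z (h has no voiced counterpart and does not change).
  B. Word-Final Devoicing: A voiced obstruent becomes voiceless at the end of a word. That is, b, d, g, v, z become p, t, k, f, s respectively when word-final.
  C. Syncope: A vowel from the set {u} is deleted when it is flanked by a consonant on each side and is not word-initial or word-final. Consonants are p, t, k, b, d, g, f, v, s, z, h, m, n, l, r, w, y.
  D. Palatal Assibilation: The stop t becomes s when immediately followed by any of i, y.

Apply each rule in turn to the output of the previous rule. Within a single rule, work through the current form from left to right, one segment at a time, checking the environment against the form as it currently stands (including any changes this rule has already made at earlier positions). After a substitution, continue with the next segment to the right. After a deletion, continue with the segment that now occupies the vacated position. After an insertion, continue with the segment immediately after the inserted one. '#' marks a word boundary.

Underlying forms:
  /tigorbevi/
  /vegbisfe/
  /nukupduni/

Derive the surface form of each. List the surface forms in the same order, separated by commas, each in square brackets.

/tigorbevi/:
  A Regressive Voicing Assimilation: no change — [tigorbevi]
  B Word-Final Devoicing: no change — [tigorbevi]
  C Syncope: no change — [tigorbevi]
  D Palatal Assibilation: [tigorbevi] → [sigorbevi]
/vegbisfe/:
  A Regressive Voicing Assimilation: no change — [vegbisfe]
  B Word-Final Devoicing: no change — [vegbisfe]
  C Syncope: no change — [vegbisfe]
  D Palatal Assibilation: no change — [vegbisfe]
/nukupduni/:
  A Regressive Voicing Assimilation: [nukupduni] → [nukubduni]
  B Word-Final Devoicing: no change — [nukubduni]
  C Syncope: [nukubduni] → [nkbdni]
  D Palatal Assibilation: no change — [nkbdni]

[sigorbevi], [vegbisfe], [nkbdni]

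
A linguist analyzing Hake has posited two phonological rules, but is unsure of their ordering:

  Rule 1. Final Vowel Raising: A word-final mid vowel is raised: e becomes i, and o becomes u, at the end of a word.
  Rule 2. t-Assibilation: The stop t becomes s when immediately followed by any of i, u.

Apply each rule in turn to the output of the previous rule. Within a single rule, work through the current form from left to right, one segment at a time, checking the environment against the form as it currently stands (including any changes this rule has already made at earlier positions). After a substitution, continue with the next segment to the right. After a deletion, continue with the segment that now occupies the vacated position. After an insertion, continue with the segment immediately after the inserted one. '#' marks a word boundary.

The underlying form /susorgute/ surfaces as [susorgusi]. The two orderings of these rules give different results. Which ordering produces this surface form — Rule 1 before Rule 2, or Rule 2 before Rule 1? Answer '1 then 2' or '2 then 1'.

1 then 2

Order 1 then 2:
  1 Final Vowel Raising: [susorgute] → [susorguti]
  2 t-Assibilation: [susorguti] → [susorgusi]
  result: [susorgusi]
Order 2 then 1:
  2 t-Assibilation: no change — [susorgute]
  1 Final Vowel Raising: [susorgute] → [susorguti]
  result: [susorguti]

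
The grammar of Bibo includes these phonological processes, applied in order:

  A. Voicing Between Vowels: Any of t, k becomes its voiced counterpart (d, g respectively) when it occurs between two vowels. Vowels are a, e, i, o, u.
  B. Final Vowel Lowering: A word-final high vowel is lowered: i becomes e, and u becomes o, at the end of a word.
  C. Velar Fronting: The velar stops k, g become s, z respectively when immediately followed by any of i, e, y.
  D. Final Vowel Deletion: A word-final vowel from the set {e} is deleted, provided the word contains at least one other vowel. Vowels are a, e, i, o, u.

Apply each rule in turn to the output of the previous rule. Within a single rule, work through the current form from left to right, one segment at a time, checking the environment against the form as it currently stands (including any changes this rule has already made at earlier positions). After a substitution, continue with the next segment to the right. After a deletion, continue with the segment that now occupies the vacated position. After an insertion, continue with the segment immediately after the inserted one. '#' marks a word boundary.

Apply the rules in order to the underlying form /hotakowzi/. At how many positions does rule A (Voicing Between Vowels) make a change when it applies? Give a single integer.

A Voicing Between Vowels: [hotakowzi] → [hodagowzi]
B Final Vowel Lowering: [hodagowzi] → [hodagowze]
C Velar Fronting: no change — [hodagowze]
D Final Vowel Deletion: [hodagowze] → [hodagowz]
Rule A changed 2 position(s).

2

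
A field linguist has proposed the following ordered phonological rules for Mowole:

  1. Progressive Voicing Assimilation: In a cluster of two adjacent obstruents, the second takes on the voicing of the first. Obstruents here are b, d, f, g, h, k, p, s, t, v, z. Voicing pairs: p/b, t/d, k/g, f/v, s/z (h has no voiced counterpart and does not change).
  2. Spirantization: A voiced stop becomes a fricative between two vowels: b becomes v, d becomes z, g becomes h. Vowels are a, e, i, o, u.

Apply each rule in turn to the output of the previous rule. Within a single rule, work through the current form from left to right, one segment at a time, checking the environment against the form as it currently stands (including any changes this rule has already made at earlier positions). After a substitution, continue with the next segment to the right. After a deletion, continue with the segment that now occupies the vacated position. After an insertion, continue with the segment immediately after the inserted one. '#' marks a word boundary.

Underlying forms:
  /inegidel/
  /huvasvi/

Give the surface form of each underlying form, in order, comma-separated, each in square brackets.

/inegidel/:
  1 Progressive Voicing Assimilation: no change — [inegidel]
  2 Spirantization: [inegidel] → [inehizel]
/huvasvi/:
  1 Progressive Voicing Assimilation: [huvasvi] → [huvasfi]
  2 Spirantization: no change — [huvasfi]

[inehizel], [huvasfi]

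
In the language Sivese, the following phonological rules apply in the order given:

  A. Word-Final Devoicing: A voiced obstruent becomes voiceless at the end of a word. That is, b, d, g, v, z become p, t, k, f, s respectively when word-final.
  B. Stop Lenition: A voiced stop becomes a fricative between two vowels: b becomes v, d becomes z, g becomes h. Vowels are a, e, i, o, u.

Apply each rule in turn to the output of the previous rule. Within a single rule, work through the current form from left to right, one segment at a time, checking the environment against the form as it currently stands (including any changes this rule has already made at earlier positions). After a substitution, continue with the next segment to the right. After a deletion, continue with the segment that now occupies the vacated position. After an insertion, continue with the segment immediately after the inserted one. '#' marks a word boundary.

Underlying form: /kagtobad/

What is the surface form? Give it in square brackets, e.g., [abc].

A Word-Final Devoicing: [kagtobad] → [kagtobat]
B Stop Lenition: [kagtobat] → [kagtovat]

[kagtovat]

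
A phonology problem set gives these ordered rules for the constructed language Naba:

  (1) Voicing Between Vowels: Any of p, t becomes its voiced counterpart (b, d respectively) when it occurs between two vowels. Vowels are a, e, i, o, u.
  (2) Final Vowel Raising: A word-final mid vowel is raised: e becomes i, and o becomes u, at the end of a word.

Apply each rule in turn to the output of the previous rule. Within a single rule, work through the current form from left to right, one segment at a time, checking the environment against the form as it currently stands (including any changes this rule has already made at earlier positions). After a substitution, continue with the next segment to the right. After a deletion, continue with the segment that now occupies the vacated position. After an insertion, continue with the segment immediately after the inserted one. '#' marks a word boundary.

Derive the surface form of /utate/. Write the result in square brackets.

(1) Voicing Between Vowels: [utate] → [udade]
(2) Final Vowel Raising: [udade] → [udadi]

[udadi]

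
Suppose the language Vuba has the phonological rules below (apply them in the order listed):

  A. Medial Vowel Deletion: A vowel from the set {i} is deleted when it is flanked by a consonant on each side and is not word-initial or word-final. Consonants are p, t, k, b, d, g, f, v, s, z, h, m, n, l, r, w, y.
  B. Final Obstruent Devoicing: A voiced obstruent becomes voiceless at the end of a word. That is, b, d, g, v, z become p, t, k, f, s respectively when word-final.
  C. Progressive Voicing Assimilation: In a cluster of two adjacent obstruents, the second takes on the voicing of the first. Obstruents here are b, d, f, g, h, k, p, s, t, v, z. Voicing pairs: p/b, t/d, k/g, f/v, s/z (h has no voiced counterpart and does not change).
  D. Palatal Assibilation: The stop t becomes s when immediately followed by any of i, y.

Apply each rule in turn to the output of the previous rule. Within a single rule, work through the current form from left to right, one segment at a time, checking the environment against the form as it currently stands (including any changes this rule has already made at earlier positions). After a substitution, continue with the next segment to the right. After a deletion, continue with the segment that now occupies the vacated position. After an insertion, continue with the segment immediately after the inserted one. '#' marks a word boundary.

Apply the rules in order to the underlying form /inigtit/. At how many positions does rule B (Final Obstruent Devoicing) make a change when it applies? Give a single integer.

A Medial Vowel Deletion: [inigtit] → [ingtt]
B Final Obstruent Devoicing: no change — [ingtt]
C Progressive Voicing Assimilation: [ingtt] → [ingdd]
D Palatal Assibilation: no change — [ingdd]
Rule B changed 0 position(s).

0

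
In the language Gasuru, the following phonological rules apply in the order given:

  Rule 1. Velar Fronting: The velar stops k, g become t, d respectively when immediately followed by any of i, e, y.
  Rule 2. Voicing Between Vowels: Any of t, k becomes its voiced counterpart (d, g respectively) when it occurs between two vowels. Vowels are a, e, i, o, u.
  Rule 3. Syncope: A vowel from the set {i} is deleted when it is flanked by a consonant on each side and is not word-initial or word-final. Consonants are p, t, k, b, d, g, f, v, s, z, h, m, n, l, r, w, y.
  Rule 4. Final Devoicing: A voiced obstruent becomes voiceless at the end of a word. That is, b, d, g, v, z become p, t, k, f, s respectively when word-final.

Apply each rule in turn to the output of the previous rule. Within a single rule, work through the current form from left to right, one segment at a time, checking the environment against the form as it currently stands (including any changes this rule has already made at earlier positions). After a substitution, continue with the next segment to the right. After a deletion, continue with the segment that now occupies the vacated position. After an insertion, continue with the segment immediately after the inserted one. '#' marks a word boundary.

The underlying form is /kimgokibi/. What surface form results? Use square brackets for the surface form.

[tmgodbi]

Rule 1 Velar Fronting: [kimgokibi] → [timgotibi]
Rule 2 Voicing Between Vowels: [timgotibi] → [timgodibi]
Rule 3 Syncope: [timgodibi] → [tmgodbi]
Rule 4 Final Devoicing: no change — [tmgodbi]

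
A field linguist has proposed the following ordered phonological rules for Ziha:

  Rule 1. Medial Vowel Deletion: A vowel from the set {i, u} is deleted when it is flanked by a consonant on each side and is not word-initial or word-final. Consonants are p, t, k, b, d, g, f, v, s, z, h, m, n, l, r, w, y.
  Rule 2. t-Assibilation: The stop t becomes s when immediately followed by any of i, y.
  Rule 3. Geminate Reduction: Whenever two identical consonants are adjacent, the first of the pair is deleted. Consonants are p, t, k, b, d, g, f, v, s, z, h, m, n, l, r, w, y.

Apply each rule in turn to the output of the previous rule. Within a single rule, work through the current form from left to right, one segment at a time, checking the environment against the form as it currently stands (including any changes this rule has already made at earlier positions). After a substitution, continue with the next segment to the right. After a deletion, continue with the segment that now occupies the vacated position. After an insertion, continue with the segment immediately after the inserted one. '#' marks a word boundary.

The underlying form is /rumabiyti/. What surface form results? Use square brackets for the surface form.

[rmabysi]

Rule 1 Medial Vowel Deletion: [rumabiyti] → [rmabyti]
Rule 2 t-Assibilation: [rmabyti] → [rmabysi]
Rule 3 Geminate Reduction: no change — [rmabysi]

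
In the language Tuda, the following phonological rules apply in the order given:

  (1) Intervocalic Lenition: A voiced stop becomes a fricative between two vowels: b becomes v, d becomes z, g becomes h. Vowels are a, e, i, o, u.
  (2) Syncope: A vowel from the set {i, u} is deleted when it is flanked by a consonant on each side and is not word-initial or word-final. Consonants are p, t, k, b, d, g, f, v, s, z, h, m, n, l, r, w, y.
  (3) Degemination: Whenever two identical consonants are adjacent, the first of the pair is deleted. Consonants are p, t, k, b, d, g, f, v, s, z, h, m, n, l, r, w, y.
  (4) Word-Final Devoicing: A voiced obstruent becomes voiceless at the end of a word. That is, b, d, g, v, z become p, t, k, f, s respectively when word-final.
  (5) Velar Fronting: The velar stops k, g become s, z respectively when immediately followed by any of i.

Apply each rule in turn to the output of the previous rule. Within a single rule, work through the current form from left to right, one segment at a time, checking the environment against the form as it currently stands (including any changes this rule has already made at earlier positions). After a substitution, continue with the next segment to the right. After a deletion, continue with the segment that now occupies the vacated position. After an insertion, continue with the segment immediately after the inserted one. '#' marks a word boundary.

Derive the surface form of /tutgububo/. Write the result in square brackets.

[tgvo]

(1) Intervocalic Lenition: [tutgububo] → [tutguvuvo]
(2) Syncope: [tutguvuvo] → [ttgvvo]
(3) Degemination: [ttgvvo] → [tgvo]
(4) Word-Final Devoicing: no change — [tgvo]
(5) Velar Fronting: no change — [tgvo]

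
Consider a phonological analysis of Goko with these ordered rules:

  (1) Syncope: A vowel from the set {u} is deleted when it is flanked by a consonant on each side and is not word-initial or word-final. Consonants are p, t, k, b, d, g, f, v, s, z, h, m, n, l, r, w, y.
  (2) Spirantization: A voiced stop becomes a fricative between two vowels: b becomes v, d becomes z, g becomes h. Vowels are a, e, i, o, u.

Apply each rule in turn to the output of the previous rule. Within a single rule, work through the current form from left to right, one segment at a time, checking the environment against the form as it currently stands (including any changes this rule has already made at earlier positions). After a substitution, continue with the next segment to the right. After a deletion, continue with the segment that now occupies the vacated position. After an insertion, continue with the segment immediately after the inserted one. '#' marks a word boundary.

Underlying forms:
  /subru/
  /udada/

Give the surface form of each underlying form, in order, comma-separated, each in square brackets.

/subru/:
  (1) Syncope: [subru] → [sbru]
  (2) Spirantization: no change — [sbru]
/udada/:
  (1) Syncope: no change — [udada]
  (2) Spirantization: [udada] → [uzaza]

[sbru], [uzaza]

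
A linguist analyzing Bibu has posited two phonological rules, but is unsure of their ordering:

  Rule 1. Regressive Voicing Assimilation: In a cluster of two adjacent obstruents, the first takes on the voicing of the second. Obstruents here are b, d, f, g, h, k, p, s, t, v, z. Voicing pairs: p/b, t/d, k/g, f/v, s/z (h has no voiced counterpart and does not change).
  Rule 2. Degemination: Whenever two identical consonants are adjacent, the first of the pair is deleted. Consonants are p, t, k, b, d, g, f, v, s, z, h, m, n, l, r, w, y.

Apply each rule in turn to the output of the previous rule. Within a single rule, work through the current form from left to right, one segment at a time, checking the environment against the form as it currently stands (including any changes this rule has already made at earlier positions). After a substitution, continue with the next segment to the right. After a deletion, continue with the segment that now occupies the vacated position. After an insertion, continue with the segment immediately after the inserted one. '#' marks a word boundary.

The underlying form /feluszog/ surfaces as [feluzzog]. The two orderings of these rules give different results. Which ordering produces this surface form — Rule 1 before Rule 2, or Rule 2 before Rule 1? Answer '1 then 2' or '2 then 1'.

Order 1 then 2:
  1 Regressive Voicing Assimilation: [feluszog] → [feluzzog]
  2 Degemination: [feluzzog] → [feluzog]
  result: [feluzog]
Order 2 then 1:
  2 Degemination: no change — [feluszog]
  1 Regressive Voicing Assimilation: [feluszog] → [feluzzog]
  result: [feluzzog]

2 then 1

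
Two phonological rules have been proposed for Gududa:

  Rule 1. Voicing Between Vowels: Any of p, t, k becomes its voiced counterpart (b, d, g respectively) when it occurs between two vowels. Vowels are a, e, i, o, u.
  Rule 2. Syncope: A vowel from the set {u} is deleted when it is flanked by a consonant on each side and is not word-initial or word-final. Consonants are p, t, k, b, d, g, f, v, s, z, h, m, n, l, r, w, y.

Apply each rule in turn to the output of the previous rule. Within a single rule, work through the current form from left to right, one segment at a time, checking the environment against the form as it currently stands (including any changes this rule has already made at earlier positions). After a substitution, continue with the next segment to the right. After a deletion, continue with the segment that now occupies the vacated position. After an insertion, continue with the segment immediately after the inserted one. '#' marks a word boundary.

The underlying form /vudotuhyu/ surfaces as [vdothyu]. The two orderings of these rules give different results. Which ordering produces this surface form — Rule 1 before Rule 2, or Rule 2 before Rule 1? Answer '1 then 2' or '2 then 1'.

2 then 1

Order 1 then 2:
  1 Voicing Between Vowels: [vudotuhyu] → [vudoduhyu]
  2 Syncope: [vudoduhyu] → [vdodhyu]
  result: [vdodhyu]
Order 2 then 1:
  2 Syncope: [vudotuhyu] → [vdothyu]
  1 Voicing Between Vowels: no change — [vdothyu]
  result: [vdothyu]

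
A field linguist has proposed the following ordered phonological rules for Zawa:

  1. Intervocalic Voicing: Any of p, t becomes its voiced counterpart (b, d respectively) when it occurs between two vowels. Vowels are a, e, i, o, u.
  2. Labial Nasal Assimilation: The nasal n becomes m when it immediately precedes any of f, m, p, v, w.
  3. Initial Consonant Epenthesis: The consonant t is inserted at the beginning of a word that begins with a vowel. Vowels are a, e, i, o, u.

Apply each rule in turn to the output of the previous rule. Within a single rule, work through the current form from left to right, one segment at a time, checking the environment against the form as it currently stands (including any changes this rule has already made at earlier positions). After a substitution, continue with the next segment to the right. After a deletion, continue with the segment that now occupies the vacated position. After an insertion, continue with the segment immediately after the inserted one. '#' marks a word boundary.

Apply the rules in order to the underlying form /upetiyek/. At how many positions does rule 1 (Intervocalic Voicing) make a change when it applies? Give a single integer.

1 Intervocalic Voicing: [upetiyek] → [ubediyek]
2 Labial Nasal Assimilation: no change — [ubediyek]
3 Initial Consonant Epenthesis: [ubediyek] → [tubediyek]
Rule 1 changed 2 position(s).

2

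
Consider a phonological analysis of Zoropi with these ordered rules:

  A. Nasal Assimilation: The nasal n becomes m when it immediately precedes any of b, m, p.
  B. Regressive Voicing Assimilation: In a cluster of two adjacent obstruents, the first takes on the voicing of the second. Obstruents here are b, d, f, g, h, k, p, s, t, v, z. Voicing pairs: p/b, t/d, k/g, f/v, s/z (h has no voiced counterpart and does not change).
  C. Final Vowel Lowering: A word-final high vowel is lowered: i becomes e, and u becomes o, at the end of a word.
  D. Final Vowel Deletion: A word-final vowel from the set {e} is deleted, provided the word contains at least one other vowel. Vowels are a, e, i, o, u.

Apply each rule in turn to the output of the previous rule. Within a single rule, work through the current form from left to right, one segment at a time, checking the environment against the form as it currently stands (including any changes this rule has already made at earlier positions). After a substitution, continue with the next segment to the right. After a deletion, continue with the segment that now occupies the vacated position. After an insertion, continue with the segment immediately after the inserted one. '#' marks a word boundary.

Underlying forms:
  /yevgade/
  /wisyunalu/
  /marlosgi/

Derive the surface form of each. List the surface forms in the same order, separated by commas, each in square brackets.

[yevgad], [wisyunalo], [marlozg]

/yevgade/:
  A Nasal Assimilation: no change — [yevgade]
  B Regressive Voicing Assimilation: no change — [yevgade]
  C Final Vowel Lowering: no change — [yevgade]
  D Final Vowel Deletion: [yevgade] → [yevgad]
/wisyunalu/:
  A Nasal Assimilation: no change — [wisyunalu]
  B Regressive Voicing Assimilation: no change — [wisyunalu]
  C Final Vowel Lowering: [wisyunalu] → [wisyunalo]
  D Final Vowel Deletion: no change — [wisyunalo]
/marlosgi/:
  A Nasal Assimilation: no change — [marlosgi]
  B Regressive Voicing Assimilation: [marlosgi] → [marlozgi]
  C Final Vowel Lowering: [marlozgi] → [marlozge]
  D Final Vowel Deletion: [marlozge] → [marlozg]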